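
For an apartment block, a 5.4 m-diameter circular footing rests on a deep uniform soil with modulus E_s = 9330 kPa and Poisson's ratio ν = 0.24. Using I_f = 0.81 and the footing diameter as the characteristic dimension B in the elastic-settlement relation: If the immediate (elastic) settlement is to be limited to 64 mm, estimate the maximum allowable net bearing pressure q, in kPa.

S_e = q·B·(1−ν²)/E_s · I_f  ⇒  q = S_e·E_s / (B·(1−ν²)·I_f).
q = 0.064 × 9330 / (5.4 × 0.9424 × 0.81) = 144.9 kPa

q ≈ 145 kPa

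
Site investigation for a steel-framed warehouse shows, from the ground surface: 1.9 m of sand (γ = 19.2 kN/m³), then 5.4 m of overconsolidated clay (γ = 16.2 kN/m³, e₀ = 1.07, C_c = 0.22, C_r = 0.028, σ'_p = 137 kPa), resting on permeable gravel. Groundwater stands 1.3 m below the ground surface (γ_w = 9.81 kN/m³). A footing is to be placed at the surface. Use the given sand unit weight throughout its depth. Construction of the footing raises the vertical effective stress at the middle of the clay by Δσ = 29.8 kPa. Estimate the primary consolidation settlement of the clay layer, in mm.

S_c ≈ 15.4 mm

Mid-depth of clay below the ground surface: z = 1.9 + 5.4/2 = 4.6 m.
Total vertical stress at mid-clay: σ_v = 19.2×1.9 + 16.2×2.7 = 80.22 kPa.
Pore pressure: u = 9.81×(4.6 − 1.3) = 32.373 kPa.
Initial effective stress: σ'_0 = σ_v − u = 80.22 − 32.373 = 47.847 kPa.
Final effective stress: σ'_f = 47.847 + 29.8 = 77.647 kPa.
σ'_f = 77.647 ≤ σ'_p = 137 kPa, so the clay remains overconsolidated and only the recompression index applies:
S_c = C_r·H/(1+e₀)·log₁₀(σ'_f/σ'_0) = 0.028×5.4/2.07×log₁₀(77.647/47.847)
    = 0.073044 × 0.21027 = 0.01536 m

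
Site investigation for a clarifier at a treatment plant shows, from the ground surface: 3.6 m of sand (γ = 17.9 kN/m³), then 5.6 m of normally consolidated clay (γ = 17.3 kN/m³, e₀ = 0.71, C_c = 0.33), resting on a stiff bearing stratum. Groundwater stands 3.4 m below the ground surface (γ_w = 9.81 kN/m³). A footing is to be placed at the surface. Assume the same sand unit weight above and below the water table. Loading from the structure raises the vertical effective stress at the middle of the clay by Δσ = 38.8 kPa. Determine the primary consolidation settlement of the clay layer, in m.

Mid-depth of clay below the ground surface: z = 3.6 + 5.6/2 = 6.4 m.
Total vertical stress at mid-clay: σ_v = 17.9×3.6 + 17.3×2.8 = 112.88 kPa.
Pore pressure: u = 9.81×(6.4 − 3.4) = 29.43 kPa.
Initial effective stress: σ'_0 = σ_v − u = 112.88 − 29.43 = 83.45 kPa.
Final effective stress: σ'_f = σ'_0 + Δσ = 83.45 + 38.8 = 122.25 kPa.
Normally consolidated clay, so the full stress increment lies on the virgin compression line:
S_c = C_c·H/(1+e₀)·log₁₀(σ'_f/σ'_0) = 0.33×5.6/(1+0.71)×log₁₀(122.25/83.45)
    = 1.0807 × 0.16582 = 0.1792 m

S_c ≈ 0.179 m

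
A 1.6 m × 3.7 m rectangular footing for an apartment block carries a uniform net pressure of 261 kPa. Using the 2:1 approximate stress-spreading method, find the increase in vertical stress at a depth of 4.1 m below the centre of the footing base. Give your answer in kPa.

By the 2:1 method the load spreads at 1 horizontal : 2 vertical, so at depth z the loaded area has grown by z in each plan dimension:
Δσ = qBL/((B+z)(L+z)) = 261×1.6×3.7/((1.6+4.1)(3.7+4.1)) = 34.753 kPa

Δσ_z ≈ 34.8 kPa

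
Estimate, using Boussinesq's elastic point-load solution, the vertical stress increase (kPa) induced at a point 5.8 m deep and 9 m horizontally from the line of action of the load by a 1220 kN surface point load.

Boussinesq vertical stress below a point load on an elastic half-space:
Δσ_z = 3P/(2πz²) · [1 + (r/z)²]^(−5/2)
r/z = 9/5.8 = 1.5517; [1+(r/z)²]^(−5/2) = 0.046644.
Δσ_z = 3×1220/(2π×5.8²) × 0.046644 = 17.316 × 0.046644 = 0.8077 kPa

Δσ_z ≈ 0.808 kPa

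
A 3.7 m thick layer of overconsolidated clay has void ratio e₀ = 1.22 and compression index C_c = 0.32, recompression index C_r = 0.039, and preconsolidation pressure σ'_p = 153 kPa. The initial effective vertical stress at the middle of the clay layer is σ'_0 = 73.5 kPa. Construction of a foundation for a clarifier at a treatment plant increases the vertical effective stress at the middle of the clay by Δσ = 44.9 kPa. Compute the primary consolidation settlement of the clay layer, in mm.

Final effective stress: σ'_f = 73.5 + 44.9 = 118.4 kPa.
σ'_f = 118.4 ≤ σ'_p = 153 kPa, so the clay remains overconsolidated and only the recompression index applies:
S_c = C_r·H/(1+e₀)·log₁₀(σ'_f/σ'_0) = 0.039×3.7/2.22×log₁₀(118.4/73.5)
    = 0.065001 × 0.20706 = 0.01346 m

S_c ≈ 13.5 mm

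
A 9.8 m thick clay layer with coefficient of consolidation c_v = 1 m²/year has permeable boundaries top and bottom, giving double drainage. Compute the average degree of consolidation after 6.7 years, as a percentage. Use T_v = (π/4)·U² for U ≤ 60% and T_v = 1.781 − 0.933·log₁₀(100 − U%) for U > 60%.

Drainage path length: H_d = H/2 = 4.9 m (double drainage).
T_v = c_v·t/H_d² = 1×6.7/4.9² = 0.27905.
T_v = 0.27905 corresponds to the U ≤ 60% branch:
U = √(4T_v/π) = 0.5961

U ≈ 59.6 %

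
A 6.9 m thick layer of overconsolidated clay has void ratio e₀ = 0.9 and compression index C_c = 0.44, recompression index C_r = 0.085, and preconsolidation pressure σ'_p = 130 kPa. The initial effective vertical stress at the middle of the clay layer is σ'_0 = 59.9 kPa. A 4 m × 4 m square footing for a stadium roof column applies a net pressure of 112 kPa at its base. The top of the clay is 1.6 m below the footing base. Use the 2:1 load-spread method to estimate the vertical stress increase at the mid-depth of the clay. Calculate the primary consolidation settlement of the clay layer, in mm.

S_c ≈ 41.7 mm

Mid-depth of clay below the footing base: z = 1.6 + 6.9/2 = 5.05 m.
Stress increase at mid-clay by the 2:1 spreading method:
Δσ = qBL/((B+z)(L+z)) = 112×4×4/((4+5.05)(4+5.05)) = 21.88 kPa
Final effective stress: σ'_f = 59.9 + 21.88 = 81.78 kPa.
σ'_f = 81.78 ≤ σ'_p = 130 kPa, so the clay remains overconsolidated and only the recompression index applies:
S_c = C_r·H/(1+e₀)·log₁₀(σ'_f/σ'_0) = 0.085×6.9/1.9×log₁₀(81.78/59.9)
    = 0.30869 × 0.13522 = 0.04174 m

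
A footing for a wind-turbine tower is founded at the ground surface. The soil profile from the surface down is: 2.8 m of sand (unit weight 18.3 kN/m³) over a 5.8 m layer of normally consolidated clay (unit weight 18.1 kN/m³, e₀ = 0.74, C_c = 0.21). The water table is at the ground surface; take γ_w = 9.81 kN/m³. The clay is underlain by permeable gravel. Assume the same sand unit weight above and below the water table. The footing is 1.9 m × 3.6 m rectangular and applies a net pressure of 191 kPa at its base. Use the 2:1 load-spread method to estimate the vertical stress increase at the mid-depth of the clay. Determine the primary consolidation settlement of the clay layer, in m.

Mid-depth of clay below the ground surface: z = 2.8 + 5.8/2 = 5.7 m.
Total vertical stress at mid-clay: σ_v = 18.3×2.8 + 18.1×2.9 = 103.73 kPa.
Pore pressure: u = 9.81×(5.7 − 0) = 55.917 kPa.
Initial effective stress: σ'_0 = σ_v − u = 103.73 − 55.917 = 47.813 kPa.
Stress increase at mid-clay by the 2:1 spreading method:
Δσ = qBL/((B+z)(L+z)) = 191×1.9×3.6/((1.9+5.7)(3.6+5.7)) = 18.484 kPa
Final effective stress: σ'_f = σ'_0 + Δσ = 47.813 + 18.484 = 66.297 kPa.
Normally consolidated clay, so the full stress increment lies on the virgin compression line:
S_c = C_c·H/(1+e₀)·log₁₀(σ'_f/σ'_0) = 0.21×5.8/(1+0.74)×log₁₀(66.297/47.813)
    = 0.7 × 0.14195 = 0.09936 m

S_c ≈ 0.0994 m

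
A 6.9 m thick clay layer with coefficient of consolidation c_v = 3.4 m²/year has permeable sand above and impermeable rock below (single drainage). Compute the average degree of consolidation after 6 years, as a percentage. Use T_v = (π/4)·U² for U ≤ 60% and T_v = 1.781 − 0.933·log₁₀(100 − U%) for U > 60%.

U ≈ 71.8 %

Drainage path length: H_d = H = 6.9 m (single drainage).
T_v = c_v·t/H_d² = 3.4×6/6.9² = 0.42848.
T_v = 0.42848 corresponds to the U > 60% branch:
U = 1 − 10^((1.781 − T_v)/0.933)/100 = 0.7184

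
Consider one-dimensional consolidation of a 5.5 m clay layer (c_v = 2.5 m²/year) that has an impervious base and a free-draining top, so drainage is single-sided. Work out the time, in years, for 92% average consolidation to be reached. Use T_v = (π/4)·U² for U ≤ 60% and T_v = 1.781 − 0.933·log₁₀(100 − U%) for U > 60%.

Drainage path length: H_d = H = 5.5 m (single drainage).
U > 60%: T_v = 1.781 − 0.933·log₁₀(100 − 92) = 0.93842.
t = T_v·H_d²/c_v = 0.93842×5.5²/2.5 = 11.35 years.

t ≈ 11.4 years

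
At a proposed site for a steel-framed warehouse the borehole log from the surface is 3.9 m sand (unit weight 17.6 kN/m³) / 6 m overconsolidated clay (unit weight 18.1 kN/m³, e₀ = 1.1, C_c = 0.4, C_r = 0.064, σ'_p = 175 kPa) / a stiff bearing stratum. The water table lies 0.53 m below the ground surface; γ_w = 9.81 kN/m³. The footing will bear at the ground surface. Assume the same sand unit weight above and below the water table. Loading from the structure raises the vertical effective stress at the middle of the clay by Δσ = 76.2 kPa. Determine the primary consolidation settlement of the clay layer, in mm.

S_c ≈ 64.8 mm

Mid-depth of clay below the ground surface: z = 3.9 + 6/2 = 6.9 m.
Total vertical stress at mid-clay: σ_v = 17.6×3.9 + 18.1×3 = 122.94 kPa.
Pore pressure: u = 9.81×(6.9 − 0.53) = 62.49 kPa.
Initial effective stress: σ'_0 = σ_v − u = 122.94 − 62.49 = 60.45 kPa.
Final effective stress: σ'_f = 60.45 + 76.2 = 136.65 kPa.
σ'_f = 136.65 ≤ σ'_p = 175 kPa, so the clay remains overconsolidated and only the recompression index applies:
S_c = C_r·H/(1+e₀)·log₁₀(σ'_f/σ'_0) = 0.064×6/2.1×log₁₀(136.65/60.45)
    = 0.18285 × 0.35421 = 0.06477 m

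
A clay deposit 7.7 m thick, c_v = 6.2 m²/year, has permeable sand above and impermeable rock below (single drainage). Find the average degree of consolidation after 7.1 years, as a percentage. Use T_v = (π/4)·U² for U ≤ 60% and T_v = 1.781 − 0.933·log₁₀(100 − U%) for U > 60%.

U ≈ 87 %

Drainage path length: H_d = H = 7.7 m (single drainage).
T_v = c_v·t/H_d² = 6.2×7.1/7.7² = 0.74245.
T_v = 0.74245 corresponds to the U > 60% branch:
U = 1 − 10^((1.781 − T_v)/0.933)/100 = 0.8702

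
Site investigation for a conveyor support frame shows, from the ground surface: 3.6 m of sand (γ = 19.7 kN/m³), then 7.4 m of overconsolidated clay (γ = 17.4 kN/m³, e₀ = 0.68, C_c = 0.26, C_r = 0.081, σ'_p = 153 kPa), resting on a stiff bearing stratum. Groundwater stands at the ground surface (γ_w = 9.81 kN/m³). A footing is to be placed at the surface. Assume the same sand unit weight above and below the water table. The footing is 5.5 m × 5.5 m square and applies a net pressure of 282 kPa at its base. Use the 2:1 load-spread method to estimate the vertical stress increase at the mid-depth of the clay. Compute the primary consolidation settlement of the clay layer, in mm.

Mid-depth of clay below the ground surface: z = 3.6 + 7.4/2 = 7.3 m.
Total vertical stress at mid-clay: σ_v = 19.7×3.6 + 17.4×3.7 = 135.3 kPa.
Pore pressure: u = 9.81×(7.3 − 0) = 71.613 kPa.
Initial effective stress: σ'_0 = σ_v − u = 135.3 − 71.613 = 63.687 kPa.
Stress increase at mid-clay by the 2:1 spreading method:
Δσ = qBL/((B+z)(L+z)) = 282×5.5×5.5/((5.5+7.3)(5.5+7.3)) = 52.066 kPa
Final effective stress: σ'_f = 63.687 + 52.066 = 115.75 kPa.
σ'_f = 115.75 ≤ σ'_p = 153 kPa, so the clay remains overconsolidated and only the recompression index applies:
S_c = C_r·H/(1+e₀)·log₁₀(σ'_f/σ'_0) = 0.081×7.4/1.68×log₁₀(115.75/63.687)
    = 0.35679 × 0.25947 = 0.09258 m

S_c ≈ 92.6 mm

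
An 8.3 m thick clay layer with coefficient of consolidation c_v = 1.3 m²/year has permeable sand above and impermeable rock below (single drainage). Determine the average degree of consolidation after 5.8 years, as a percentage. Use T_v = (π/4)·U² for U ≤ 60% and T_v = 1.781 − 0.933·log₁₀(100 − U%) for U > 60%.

Drainage path length: H_d = H = 8.3 m (single drainage).
T_v = c_v·t/H_d² = 1.3×5.8/8.3² = 0.10945.
T_v = 0.10945 corresponds to the U ≤ 60% branch:
U = √(4T_v/π) = 0.3733

U ≈ 37.3 %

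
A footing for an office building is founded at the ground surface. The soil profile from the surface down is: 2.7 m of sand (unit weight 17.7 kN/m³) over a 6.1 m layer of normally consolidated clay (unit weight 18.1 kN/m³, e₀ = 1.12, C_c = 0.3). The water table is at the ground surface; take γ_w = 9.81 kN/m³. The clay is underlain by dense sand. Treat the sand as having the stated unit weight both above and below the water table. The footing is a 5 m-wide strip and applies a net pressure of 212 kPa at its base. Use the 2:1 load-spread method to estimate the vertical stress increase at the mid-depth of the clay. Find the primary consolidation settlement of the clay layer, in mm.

S_c ≈ 426 mm

Mid-depth of clay below the ground surface: z = 2.7 + 6.1/2 = 5.75 m.
Total vertical stress at mid-clay: σ_v = 17.7×2.7 + 18.1×3.05 = 103 kPa.
Pore pressure: u = 9.81×(5.75 − 0) = 56.408 kPa.
Initial effective stress: σ'_0 = σ_v − u = 103 − 56.408 = 46.592 kPa.
Stress increase at mid-clay by the 2:1 spreading method:
Δσ = qB/(B+z) = 212×5/(5+5.75) = 98.605 kPa
Final effective stress: σ'_f = σ'_0 + Δσ = 46.592 + 98.605 = 145.2 kPa.
Normally consolidated clay, so the full stress increment lies on the virgin compression line:
S_c = C_c·H/(1+e₀)·log₁₀(σ'_f/σ'_0) = 0.3×6.1/(1+1.12)×log₁₀(145.2/46.592)
    = 0.86321 × 0.49366 = 0.4261 m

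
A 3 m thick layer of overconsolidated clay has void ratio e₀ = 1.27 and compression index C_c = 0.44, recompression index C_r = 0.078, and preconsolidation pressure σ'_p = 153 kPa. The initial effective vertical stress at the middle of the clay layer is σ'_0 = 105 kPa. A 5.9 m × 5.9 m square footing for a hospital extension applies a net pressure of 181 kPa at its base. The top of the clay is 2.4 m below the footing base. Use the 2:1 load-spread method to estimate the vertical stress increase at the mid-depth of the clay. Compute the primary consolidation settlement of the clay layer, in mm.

S_c ≈ 44.4 mm

Mid-depth of clay below the footing base: z = 2.4 + 3/2 = 3.9 m.
Stress increase at mid-clay by the 2:1 spreading method:
Δσ = qBL/((B+z)(L+z)) = 181×5.9×5.9/((5.9+3.9)(5.9+3.9)) = 65.604 kPa
Final effective stress: σ'_f = 105 + 65.604 = 170.6 kPa.
σ'_f = 170.6 > σ'_p = 153 kPa, so the stress path crosses the preconsolidation pressure — recompression up to σ'_p, then virgin compression beyond:
S_c = H/(1+e₀)·[C_r·log₁₀(σ'_p/σ'_0) + C_c·log₁₀(σ'_f/σ'_p)]
    = 3/2.27 × [0.078×log₁₀(153/105) + 0.44×log₁₀(170.6/153)]
    = 1.3216 × [0.012753 + 0.020807] = 0.04435 m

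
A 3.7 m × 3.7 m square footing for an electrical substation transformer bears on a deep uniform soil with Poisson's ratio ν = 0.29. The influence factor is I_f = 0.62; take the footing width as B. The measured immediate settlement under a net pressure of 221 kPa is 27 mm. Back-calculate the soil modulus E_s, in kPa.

S_e = q·B·(1−ν²)/E_s · I_f  ⇒  E_s = q·B·(1−ν²)·I_f / S_e.
E_s = 221 × 3.7 × 0.9159 × 0.62 / 0.027 = 17200 kPa

E_s ≈ 17200 kPa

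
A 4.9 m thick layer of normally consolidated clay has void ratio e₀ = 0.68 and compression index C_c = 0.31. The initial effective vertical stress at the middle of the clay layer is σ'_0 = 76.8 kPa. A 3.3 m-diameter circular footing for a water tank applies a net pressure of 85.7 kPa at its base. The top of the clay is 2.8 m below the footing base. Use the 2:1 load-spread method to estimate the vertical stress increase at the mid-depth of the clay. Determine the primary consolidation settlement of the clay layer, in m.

Mid-depth of clay below the footing base: z = 2.8 + 4.9/2 = 5.25 m.
Stress increase at mid-clay by the 2:1 spreading method:
Δσ ≈ qD²/(D+z)² = 85.7×3.3²/(3.3+5.25)² = 12.767 kPa
Final effective stress: σ'_f = σ'_0 + Δσ = 76.8 + 12.767 = 89.567 kPa.
Normally consolidated clay, so the full stress increment lies on the virgin compression line:
S_c = C_c·H/(1+e₀)·log₁₀(σ'_f/σ'_0) = 0.31×4.9/(1+0.68)×log₁₀(89.567/76.8)
    = 0.90417 × 0.066787 = 0.06039 m

S_c ≈ 0.0604 m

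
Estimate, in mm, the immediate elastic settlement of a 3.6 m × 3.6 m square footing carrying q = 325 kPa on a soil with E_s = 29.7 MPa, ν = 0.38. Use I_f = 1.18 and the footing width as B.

Immediate (elastic) settlement: S_e = q·B·(1−ν²)/E_s · I_f.
E_s = 29.7 MPa = 29700 kPa.
S_e = 325 × 3.6 × (1 − 0.38²) / 29700 × 1.18
    = 325 × 3.6 × 0.8556 / 29700 × 1.18
    = 0.03977 m = 39.77 mm

S_e ≈ 39.8 mm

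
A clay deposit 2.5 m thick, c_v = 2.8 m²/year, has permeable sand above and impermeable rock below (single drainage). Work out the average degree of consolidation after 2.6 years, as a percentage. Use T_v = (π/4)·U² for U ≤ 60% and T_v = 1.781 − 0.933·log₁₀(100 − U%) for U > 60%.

Drainage path length: H_d = H = 2.5 m (single drainage).
T_v = c_v·t/H_d² = 2.8×2.6/2.5² = 1.1648.
T_v = 1.1648 corresponds to the U > 60% branch:
U = 1 − 10^((1.781 − T_v)/0.933)/100 = 0.9542

U ≈ 95.4 %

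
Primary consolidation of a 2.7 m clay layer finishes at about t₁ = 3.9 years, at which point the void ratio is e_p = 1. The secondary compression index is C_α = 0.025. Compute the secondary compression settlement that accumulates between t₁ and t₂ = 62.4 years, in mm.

Secondary compression: S_s = C_α·H/(1+e_p)·log₁₀(t₂/t₁)
S_s = 0.025×2.7/(1+1)×log₁₀(62.4/3.9)
    = 0.03375 × 1.204 = 0.04064 m

S_s ≈ 40.6 mm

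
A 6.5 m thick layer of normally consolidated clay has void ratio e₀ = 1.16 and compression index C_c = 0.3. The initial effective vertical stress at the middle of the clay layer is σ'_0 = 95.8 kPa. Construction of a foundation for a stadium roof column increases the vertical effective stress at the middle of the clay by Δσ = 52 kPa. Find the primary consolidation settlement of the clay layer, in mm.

Final effective stress: σ'_f = σ'_0 + Δσ = 95.8 + 52 = 147.8 kPa.
Normally consolidated clay, so the full stress increment lies on the virgin compression line:
S_c = C_c·H/(1+e₀)·log₁₀(σ'_f/σ'_0) = 0.3×6.5/(1+1.16)×log₁₀(147.8/95.8)
    = 0.90278 × 0.18831 = 0.17 m

S_c ≈ 170 mm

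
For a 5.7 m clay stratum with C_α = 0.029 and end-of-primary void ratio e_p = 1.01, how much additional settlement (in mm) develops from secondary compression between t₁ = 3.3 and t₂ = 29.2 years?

Secondary compression: S_s = C_α·H/(1+e_p)·log₁₀(t₂/t₁)
S_s = 0.029×5.7/(1+1.01)×log₁₀(29.2/3.3)
    = 0.08224 × 0.9469 = 0.07787 m

S_s ≈ 77.9 mm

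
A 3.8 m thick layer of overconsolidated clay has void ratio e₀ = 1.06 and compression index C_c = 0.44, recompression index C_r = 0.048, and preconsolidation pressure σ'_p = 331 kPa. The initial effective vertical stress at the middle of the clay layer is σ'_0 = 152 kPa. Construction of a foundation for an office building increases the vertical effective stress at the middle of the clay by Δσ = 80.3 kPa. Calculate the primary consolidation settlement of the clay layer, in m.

S_c ≈ 0.0163 m

Final effective stress: σ'_f = 152 + 80.3 = 232.3 kPa.
σ'_f = 232.3 ≤ σ'_p = 331 kPa, so the clay remains overconsolidated and only the recompression index applies:
S_c = C_r·H/(1+e₀)·log₁₀(σ'_f/σ'_0) = 0.048×3.8/2.06×log₁₀(232.3/152)
    = 0.088546 × 0.18421 = 0.01631 m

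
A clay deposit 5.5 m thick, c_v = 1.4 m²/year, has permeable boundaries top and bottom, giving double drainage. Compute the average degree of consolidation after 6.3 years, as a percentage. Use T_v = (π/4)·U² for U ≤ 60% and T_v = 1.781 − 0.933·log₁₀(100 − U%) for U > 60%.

Drainage path length: H_d = H/2 = 2.75 m (double drainage).
T_v = c_v·t/H_d² = 1.4×6.3/2.75² = 1.1663.
T_v = 1.1663 corresponds to the U > 60% branch:
U = 1 − 10^((1.781 − T_v)/0.933)/100 = 0.9544

U ≈ 95.4 %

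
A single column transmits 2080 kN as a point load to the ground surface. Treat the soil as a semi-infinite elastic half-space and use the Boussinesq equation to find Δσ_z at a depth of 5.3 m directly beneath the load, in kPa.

Δσ_z ≈ 35.4 kPa

Boussinesq vertical stress below a point load on an elastic half-space:
Δσ_z = 3P/(2πz²) · [1 + (r/z)²]^(−5/2)
r/z = 0/5.3 = 0; [1+(r/z)²]^(−5/2) = 1.
Δσ_z = 3×2080/(2π×5.3²) × 1 = 35.355 × 1 = 35.35 kPa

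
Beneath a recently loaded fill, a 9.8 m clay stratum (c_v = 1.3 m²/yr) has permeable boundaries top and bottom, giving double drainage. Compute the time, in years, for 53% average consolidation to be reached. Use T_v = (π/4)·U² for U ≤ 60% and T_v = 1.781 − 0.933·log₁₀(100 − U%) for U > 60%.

t ≈ 4.07 years

Drainage path length: H_d = H/2 = 4.9 m (double drainage).
U ≤ 60%: T_v = (π/4)·U² = (π/4)×0.53² = 0.22062.
t = T_v·H_d²/c_v = 0.22062×4.9²/1.3 = 4.075 years.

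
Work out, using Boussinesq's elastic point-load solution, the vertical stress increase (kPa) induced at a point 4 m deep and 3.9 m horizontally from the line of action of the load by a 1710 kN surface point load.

Δσ_z ≈ 9.6 kPa

Boussinesq vertical stress below a point load on an elastic half-space:
Δσ_z = 3P/(2πz²) · [1 + (r/z)²]^(−5/2)
r/z = 3.9/4 = 0.975; [1+(r/z)²]^(−5/2) = 0.18818.
Δσ_z = 3×1710/(2π×4²) × 0.18818 = 51.029 × 0.18818 = 9.603 kPa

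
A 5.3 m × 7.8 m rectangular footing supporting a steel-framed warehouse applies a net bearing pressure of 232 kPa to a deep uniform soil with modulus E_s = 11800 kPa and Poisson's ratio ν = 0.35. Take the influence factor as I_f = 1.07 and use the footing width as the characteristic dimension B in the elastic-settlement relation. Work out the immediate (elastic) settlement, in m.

Immediate (elastic) settlement: S_e = q·B·(1−ν²)/E_s · I_f.
S_e = 232 × 5.3 × (1 − 0.35²) / 11800 × 1.07
    = 232 × 5.3 × 0.8775 / 11800 × 1.07
    = 0.09784 m

S_e ≈ 0.0978 m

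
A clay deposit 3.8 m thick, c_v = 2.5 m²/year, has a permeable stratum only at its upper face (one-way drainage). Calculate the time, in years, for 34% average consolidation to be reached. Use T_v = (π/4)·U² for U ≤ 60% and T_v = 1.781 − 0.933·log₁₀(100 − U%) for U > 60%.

t ≈ 0.524 years

Drainage path length: H_d = H = 3.8 m (single drainage).
U ≤ 60%: T_v = (π/4)·U² = (π/4)×0.34² = 0.090792.
t = T_v·H_d²/c_v = 0.090792×3.8²/2.5 = 0.5244 years.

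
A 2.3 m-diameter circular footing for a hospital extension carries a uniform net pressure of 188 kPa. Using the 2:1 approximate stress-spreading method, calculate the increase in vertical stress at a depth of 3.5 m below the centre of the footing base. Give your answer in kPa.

Δσ_z ≈ 29.6 kPa

By the 2:1 method the load spreads at 1 horizontal : 2 vertical, so at depth z the loaded area has grown by z in each plan dimension:
Δσ ≈ qD²/(D+z)² = 188×2.3²/(2.3+3.5)² = 29.564 kPa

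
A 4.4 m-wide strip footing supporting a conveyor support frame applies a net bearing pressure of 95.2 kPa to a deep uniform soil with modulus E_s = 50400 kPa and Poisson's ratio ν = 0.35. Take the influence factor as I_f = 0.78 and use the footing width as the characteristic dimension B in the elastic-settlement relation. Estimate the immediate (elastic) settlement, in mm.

Immediate (elastic) settlement: S_e = q·B·(1−ν²)/E_s · I_f.
S_e = 95.2 × 4.4 × (1 − 0.35²) / 50400 × 0.78
    = 95.2 × 4.4 × 0.8775 / 50400 × 0.78
    = 0.005689 m = 5.689 mm

S_e ≈ 5.69 mm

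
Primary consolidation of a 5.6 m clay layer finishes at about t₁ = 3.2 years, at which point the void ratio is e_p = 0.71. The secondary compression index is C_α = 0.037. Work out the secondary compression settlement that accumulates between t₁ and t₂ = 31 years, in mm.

Secondary compression: S_s = C_α·H/(1+e_p)·log₁₀(t₂/t₁)
S_s = 0.037×5.6/(1+0.71)×log₁₀(31/3.2)
    = 0.1212 × 0.9862 = 0.1195 m

S_s ≈ 119 mm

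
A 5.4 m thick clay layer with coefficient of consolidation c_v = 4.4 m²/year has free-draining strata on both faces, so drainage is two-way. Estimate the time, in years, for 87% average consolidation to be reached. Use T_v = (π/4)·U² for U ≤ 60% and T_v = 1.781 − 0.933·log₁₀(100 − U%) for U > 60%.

Drainage path length: H_d = H/2 = 2.7 m (double drainage).
U > 60%: T_v = 1.781 − 0.933·log₁₀(100 − 87) = 0.74169.
t = T_v·H_d²/c_v = 0.74169×2.7²/4.4 = 1.229 years.

t ≈ 1.23 years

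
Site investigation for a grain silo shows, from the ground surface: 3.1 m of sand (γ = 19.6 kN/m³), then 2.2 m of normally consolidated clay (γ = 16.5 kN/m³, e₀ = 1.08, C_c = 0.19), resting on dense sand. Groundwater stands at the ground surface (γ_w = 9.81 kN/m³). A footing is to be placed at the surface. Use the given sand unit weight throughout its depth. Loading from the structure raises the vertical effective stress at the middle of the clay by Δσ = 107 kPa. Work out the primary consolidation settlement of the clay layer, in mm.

S_c ≈ 117 mm

Mid-depth of clay below the ground surface: z = 3.1 + 2.2/2 = 4.2 m.
Total vertical stress at mid-clay: σ_v = 19.6×3.1 + 16.5×1.1 = 78.91 kPa.
Pore pressure: u = 9.81×(4.2 − 0) = 41.202 kPa.
Initial effective stress: σ'_0 = σ_v − u = 78.91 − 41.202 = 37.708 kPa.
Final effective stress: σ'_f = σ'_0 + Δσ = 37.708 + 107 = 144.71 kPa.
Normally consolidated clay, so the full stress increment lies on the virgin compression line:
S_c = C_c·H/(1+e₀)·log₁₀(σ'_f/σ'_0) = 0.19×2.2/(1+1.08)×log₁₀(144.71/37.708)
    = 0.20096 × 0.58407 = 0.1174 m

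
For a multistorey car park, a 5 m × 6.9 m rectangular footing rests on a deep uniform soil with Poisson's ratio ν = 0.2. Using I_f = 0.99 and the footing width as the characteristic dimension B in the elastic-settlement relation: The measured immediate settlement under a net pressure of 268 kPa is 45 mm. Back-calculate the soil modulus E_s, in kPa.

E_s ≈ 28300 kPa

S_e = q·B·(1−ν²)/E_s · I_f  ⇒  E_s = q·B·(1−ν²)·I_f / S_e.
E_s = 268 × 5 × 0.96 × 0.99 / 0.045 = 28300 kPa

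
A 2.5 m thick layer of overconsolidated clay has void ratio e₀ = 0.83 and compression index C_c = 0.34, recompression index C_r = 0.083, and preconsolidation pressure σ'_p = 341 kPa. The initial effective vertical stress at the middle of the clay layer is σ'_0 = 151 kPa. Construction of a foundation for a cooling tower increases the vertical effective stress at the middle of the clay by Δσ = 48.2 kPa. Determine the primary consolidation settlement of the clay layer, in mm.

Final effective stress: σ'_f = 151 + 48.2 = 199.2 kPa.
σ'_f = 199.2 ≤ σ'_p = 341 kPa, so the clay remains overconsolidated and only the recompression index applies:
S_c = C_r·H/(1+e₀)·log₁₀(σ'_f/σ'_0) = 0.083×2.5/1.83×log₁₀(199.2/151)
    = 0.11339 × 0.12031 = 0.01364 m

S_c ≈ 13.6 mm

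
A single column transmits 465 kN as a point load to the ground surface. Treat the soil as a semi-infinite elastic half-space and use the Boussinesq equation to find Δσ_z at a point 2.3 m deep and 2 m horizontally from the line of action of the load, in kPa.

Δσ_z ≈ 10.3 kPa

Boussinesq vertical stress below a point load on an elastic half-space:
Δσ_z = 3P/(2πz²) · [1 + (r/z)²]^(−5/2)
r/z = 2/2.3 = 0.86957; [1+(r/z)²]^(−5/2) = 0.24468.
Δσ_z = 3×465/(2π×2.3²) × 0.24468 = 41.97 × 0.24468 = 10.27 kPa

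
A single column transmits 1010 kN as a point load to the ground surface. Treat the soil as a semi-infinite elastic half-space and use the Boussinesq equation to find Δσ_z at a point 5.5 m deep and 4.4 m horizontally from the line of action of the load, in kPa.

Boussinesq vertical stress below a point load on an elastic half-space:
Δσ_z = 3P/(2πz²) · [1 + (r/z)²]^(−5/2)
r/z = 4.4/5.5 = 0.8; [1+(r/z)²]^(−5/2) = 0.29033.
Δσ_z = 3×1010/(2π×5.5²) × 0.29033 = 15.942 × 0.29033 = 4.628 kPa

Δσ_z ≈ 4.63 kPa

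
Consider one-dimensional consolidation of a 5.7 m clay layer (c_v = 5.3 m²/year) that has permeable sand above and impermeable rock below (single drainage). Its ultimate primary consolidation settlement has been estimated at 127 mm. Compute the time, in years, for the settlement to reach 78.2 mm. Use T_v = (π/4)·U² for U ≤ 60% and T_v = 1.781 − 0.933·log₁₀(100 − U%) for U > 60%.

t ≈ 1.85 years

Drainage path length: H_d = H = 5.7 m (single drainage).
U = S(t)/S_ult = 78.2/127 = 0.6157.
U > 60%: T_v = 1.781 − 0.933·log₁₀(100 − 61.575) = 0.30255.
t = T_v·H_d²/c_v = 0.30255×5.7²/5.3 = 1.855 years.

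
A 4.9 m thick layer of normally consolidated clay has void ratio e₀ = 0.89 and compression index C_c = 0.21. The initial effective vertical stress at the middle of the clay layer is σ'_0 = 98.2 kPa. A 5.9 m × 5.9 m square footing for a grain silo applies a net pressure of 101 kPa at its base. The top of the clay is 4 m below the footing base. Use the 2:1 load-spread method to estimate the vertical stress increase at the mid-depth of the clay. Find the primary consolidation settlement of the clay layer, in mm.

S_c ≈ 49.9 mm

Mid-depth of clay below the footing base: z = 4 + 4.9/2 = 6.45 m.
Stress increase at mid-clay by the 2:1 spreading method:
Δσ = qBL/((B+z)(L+z)) = 101×5.9×5.9/((5.9+6.45)(5.9+6.45)) = 23.051 kPa
Final effective stress: σ'_f = σ'_0 + Δσ = 98.2 + 23.051 = 121.25 kPa.
Normally consolidated clay, so the full stress increment lies on the virgin compression line:
S_c = C_c·H/(1+e₀)·log₁₀(σ'_f/σ'_0) = 0.21×4.9/(1+0.89)×log₁₀(121.25/98.2)
    = 0.54444 × 0.09157 = 0.04985 m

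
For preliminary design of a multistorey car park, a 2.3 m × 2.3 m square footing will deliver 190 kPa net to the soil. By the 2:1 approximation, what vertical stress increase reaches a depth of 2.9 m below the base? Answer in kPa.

Δσ_z ≈ 37.2 kPa

By the 2:1 method the load spreads at 1 horizontal : 2 vertical, so at depth z the loaded area has grown by z in each plan dimension:
Δσ = qBL/((B+z)(L+z)) = 190×2.3×2.3/((2.3+2.9)(2.3+2.9)) = 37.171 kPa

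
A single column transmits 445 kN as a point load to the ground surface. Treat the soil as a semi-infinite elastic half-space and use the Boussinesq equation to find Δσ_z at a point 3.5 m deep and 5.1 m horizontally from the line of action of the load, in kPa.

Boussinesq vertical stress below a point load on an elastic half-space:
Δσ_z = 3P/(2πz²) · [1 + (r/z)²]^(−5/2)
r/z = 5.1/3.5 = 1.4571; [1+(r/z)²]^(−5/2) = 0.058007.
Δσ_z = 3×445/(2π×3.5²) × 0.058007 = 17.345 × 0.058007 = 1.006 kPa

Δσ_z ≈ 1.01 kPa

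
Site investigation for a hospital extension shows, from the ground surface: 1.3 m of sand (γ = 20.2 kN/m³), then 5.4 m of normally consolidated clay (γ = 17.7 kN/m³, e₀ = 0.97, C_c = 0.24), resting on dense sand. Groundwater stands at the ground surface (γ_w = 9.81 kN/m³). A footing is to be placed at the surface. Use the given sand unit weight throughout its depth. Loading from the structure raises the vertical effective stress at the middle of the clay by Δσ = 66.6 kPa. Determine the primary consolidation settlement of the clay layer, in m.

S_c ≈ 0.306 m

Mid-depth of clay below the ground surface: z = 1.3 + 5.4/2 = 4 m.
Total vertical stress at mid-clay: σ_v = 20.2×1.3 + 17.7×2.7 = 74.05 kPa.
Pore pressure: u = 9.81×(4 − 0) = 39.24 kPa.
Initial effective stress: σ'_0 = σ_v − u = 74.05 − 39.24 = 34.81 kPa.
Final effective stress: σ'_f = σ'_0 + Δσ = 34.81 + 66.6 = 101.41 kPa.
Normally consolidated clay, so the full stress increment lies on the virgin compression line:
S_c = C_c·H/(1+e₀)·log₁₀(σ'_f/σ'_0) = 0.24×5.4/(1+0.97)×log₁₀(101.41/34.81)
    = 0.65787 × 0.46438 = 0.3055 m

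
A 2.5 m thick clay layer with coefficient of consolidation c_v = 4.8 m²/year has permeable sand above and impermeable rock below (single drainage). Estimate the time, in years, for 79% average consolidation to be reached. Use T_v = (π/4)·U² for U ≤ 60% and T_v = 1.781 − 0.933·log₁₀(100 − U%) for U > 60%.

t ≈ 0.713 years

Drainage path length: H_d = H = 2.5 m (single drainage).
U > 60%: T_v = 1.781 − 0.933·log₁₀(100 − 79) = 0.54737.
t = T_v·H_d²/c_v = 0.54737×2.5²/4.8 = 0.7127 years.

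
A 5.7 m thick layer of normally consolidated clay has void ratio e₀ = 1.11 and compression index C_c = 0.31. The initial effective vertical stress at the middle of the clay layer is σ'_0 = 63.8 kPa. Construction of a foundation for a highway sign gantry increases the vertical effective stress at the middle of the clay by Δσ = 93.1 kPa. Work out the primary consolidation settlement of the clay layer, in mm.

S_c ≈ 327 mm

Final effective stress: σ'_f = σ'_0 + Δσ = 63.8 + 93.1 = 156.9 kPa.
Normally consolidated clay, so the full stress increment lies on the virgin compression line:
S_c = C_c·H/(1+e₀)·log₁₀(σ'_f/σ'_0) = 0.31×5.7/(1+1.11)×log₁₀(156.9/63.8)
    = 0.83744 × 0.3908 = 0.3273 m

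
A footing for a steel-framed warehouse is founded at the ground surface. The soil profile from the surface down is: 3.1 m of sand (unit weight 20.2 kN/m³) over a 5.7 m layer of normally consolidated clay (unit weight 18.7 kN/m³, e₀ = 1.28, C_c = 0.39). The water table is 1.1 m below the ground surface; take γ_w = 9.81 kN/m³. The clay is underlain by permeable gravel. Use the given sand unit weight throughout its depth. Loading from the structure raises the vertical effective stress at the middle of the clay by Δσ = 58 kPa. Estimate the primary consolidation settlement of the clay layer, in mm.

Mid-depth of clay below the ground surface: z = 3.1 + 5.7/2 = 5.95 m.
Total vertical stress at mid-clay: σ_v = 20.2×3.1 + 18.7×2.85 = 115.91 kPa.
Pore pressure: u = 9.81×(5.95 − 1.1) = 47.578 kPa.
Initial effective stress: σ'_0 = σ_v − u = 115.91 − 47.578 = 68.332 kPa.
Final effective stress: σ'_f = σ'_0 + Δσ = 68.332 + 58 = 126.33 kPa.
Normally consolidated clay, so the full stress increment lies on the virgin compression line:
S_c = C_c·H/(1+e₀)·log₁₀(σ'_f/σ'_0) = 0.39×5.7/(1+1.28)×log₁₀(126.33/68.332)
    = 0.975 × 0.26688 = 0.2602 m

S_c ≈ 260 mm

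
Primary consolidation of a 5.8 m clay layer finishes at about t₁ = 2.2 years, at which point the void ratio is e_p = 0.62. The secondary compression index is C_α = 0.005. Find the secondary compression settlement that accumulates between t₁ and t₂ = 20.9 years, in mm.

S_s ≈ 17.5 mm

Secondary compression: S_s = C_α·H/(1+e_p)·log₁₀(t₂/t₁)
S_s = 0.005×5.8/(1+0.62)×log₁₀(20.9/2.2)
    = 0.0179 × 0.9777 = 0.0175 m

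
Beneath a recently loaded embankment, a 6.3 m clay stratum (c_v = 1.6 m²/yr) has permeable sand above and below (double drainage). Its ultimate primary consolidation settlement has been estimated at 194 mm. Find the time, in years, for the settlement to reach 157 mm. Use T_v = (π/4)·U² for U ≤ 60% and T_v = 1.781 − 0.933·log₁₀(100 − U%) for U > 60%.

t ≈ 3.64 years

Drainage path length: H_d = H/2 = 3.15 m (double drainage).
U = S(t)/S_ult = 157/194 = 0.8093.
U > 60%: T_v = 1.781 − 0.933·log₁₀(100 − 80.928) = 0.58639.
t = T_v·H_d²/c_v = 0.58639×3.15²/1.6 = 3.637 years.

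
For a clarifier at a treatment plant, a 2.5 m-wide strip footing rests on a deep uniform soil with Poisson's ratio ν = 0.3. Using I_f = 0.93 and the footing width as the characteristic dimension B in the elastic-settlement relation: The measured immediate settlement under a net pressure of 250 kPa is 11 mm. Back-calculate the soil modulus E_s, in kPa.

S_e = q·B·(1−ν²)/E_s · I_f  ⇒  E_s = q·B·(1−ν²)·I_f / S_e.
E_s = 250 × 2.5 × 0.91 × 0.93 / 0.011 = 48090 kPa

E_s ≈ 48100 kPa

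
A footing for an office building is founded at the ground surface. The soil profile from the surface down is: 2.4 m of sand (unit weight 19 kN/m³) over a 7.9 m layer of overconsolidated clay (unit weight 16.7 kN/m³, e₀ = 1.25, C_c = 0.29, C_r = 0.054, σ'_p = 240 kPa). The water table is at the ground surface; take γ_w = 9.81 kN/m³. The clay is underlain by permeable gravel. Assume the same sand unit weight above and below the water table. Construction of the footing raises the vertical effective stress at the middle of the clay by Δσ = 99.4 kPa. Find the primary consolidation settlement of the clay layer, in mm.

Mid-depth of clay below the ground surface: z = 2.4 + 7.9/2 = 6.35 m.
Total vertical stress at mid-clay: σ_v = 19×2.4 + 16.7×3.95 = 111.56 kPa.
Pore pressure: u = 9.81×(6.35 − 0) = 62.294 kPa.
Initial effective stress: σ'_0 = σ_v − u = 111.56 − 62.294 = 49.266 kPa.
Final effective stress: σ'_f = 49.266 + 99.4 = 148.67 kPa.
σ'_f = 148.67 ≤ σ'_p = 240 kPa, so the clay remains overconsolidated and only the recompression index applies:
S_c = C_r·H/(1+e₀)·log₁₀(σ'_f/σ'_0) = 0.054×7.9/2.25×log₁₀(148.67/49.266)
    = 0.1896 × 0.47968 = 0.09095 m

S_c ≈ 90.9 mm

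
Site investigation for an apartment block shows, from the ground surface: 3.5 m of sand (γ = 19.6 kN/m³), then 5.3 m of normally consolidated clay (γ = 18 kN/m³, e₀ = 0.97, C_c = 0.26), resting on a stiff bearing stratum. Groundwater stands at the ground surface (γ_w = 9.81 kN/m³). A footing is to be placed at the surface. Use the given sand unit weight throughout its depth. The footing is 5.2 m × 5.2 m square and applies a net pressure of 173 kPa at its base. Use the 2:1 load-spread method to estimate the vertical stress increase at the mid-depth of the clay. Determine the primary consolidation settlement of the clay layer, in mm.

Mid-depth of clay below the ground surface: z = 3.5 + 5.3/2 = 6.15 m.
Total vertical stress at mid-clay: σ_v = 19.6×3.5 + 18×2.65 = 116.3 kPa.
Pore pressure: u = 9.81×(6.15 − 0) = 60.332 kPa.
Initial effective stress: σ'_0 = σ_v − u = 116.3 − 60.332 = 55.968 kPa.
Stress increase at mid-clay by the 2:1 spreading method:
Δσ = qBL/((B+z)(L+z)) = 173×5.2×5.2/((5.2+6.15)(5.2+6.15)) = 36.313 kPa
Final effective stress: σ'_f = σ'_0 + Δσ = 55.968 + 36.313 = 92.281 kPa.
Normally consolidated clay, so the full stress increment lies on the virgin compression line:
S_c = C_c·H/(1+e₀)·log₁₀(σ'_f/σ'_0) = 0.26×5.3/(1+0.97)×log₁₀(92.281/55.968)
    = 0.69949 × 0.21717 = 0.1519 m

S_c ≈ 152 mm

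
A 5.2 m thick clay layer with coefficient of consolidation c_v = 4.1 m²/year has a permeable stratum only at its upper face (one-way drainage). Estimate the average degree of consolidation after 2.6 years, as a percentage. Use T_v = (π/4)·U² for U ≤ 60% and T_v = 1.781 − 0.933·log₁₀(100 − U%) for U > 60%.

Drainage path length: H_d = H = 5.2 m (single drainage).
T_v = c_v·t/H_d² = 4.1×2.6/5.2² = 0.39423.
T_v = 0.39423 corresponds to the U > 60% branch:
U = 1 − 10^((1.781 − T_v)/0.933)/100 = 0.6936

U ≈ 69.4 %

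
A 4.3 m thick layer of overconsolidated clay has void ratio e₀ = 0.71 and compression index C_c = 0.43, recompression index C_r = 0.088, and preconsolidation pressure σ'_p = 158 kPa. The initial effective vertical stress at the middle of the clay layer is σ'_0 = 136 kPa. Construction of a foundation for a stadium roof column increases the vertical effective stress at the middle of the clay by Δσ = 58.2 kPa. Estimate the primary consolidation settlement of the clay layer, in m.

Final effective stress: σ'_f = 136 + 58.2 = 194.2 kPa.
σ'_f = 194.2 > σ'_p = 158 kPa, so the stress path crosses the preconsolidation pressure — recompression up to σ'_p, then virgin compression beyond:
S_c = H/(1+e₀)·[C_r·log₁₀(σ'_p/σ'_0) + C_c·log₁₀(σ'_f/σ'_p)]
    = 4.3/1.71 × [0.088×log₁₀(158/136) + 0.43×log₁₀(194.2/158)]
    = 2.5146 × [0.0057304 + 0.038525] = 0.1113 m

S_c ≈ 0.111 m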